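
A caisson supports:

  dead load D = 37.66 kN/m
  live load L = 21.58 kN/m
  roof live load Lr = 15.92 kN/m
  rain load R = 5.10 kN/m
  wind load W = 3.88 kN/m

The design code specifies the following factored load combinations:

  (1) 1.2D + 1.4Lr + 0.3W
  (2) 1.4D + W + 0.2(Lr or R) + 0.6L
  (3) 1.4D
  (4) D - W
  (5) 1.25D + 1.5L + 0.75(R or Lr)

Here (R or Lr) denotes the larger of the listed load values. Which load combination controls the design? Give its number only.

(Lr or R) → Lr = 15.92 kN/m; (R or Lr) → Lr = 15.92 kN/m.
(1) 1.2(37.66) + 1.4(15.92) + 0.3(3.88) = 45.19 + 22.29 + 1.16 = 68.64
(2) 1.4(37.66) + 1.0(3.88) + 0.2(15.92) + 0.6(21.58) = 72.74
(3) 1.4(37.66) = 52.72
(4) 1.0(37.66) - 1.0(3.88) = 37.66 - 3.88 = 33.78
(5) 1.25(37.66) + 1.5(21.58) + 0.75(15.92) = 47.08 + 32.37 + 11.94 = 91.39
The largest value is 91.39 kN/m from combination 5.

Combination 5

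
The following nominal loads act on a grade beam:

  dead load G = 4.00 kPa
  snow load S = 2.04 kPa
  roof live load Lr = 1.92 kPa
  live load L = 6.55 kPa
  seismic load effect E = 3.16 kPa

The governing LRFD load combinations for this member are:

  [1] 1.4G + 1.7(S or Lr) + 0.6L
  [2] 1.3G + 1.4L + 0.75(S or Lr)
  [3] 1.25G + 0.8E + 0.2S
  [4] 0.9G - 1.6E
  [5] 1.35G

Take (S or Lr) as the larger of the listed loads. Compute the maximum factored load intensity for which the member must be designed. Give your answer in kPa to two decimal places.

(S or Lr) → S = 2.04 kPa.
[1] 1.4(4.00) + 1.7(2.04) + 0.6(6.55) = 13.00
[2] 1.3(4.00) + 1.4(6.55) + 0.75(2.04) = 15.90
[3] 1.25(4.00) + 0.8(3.16) + 0.2(2.04) = 7.94
[4] 0.9(4.00) - 1.6(3.16) = -1.46
[5] 1.35(4.00) = 5.40
Combination 2 governs: q_u = 15.90 kPa.

15.90 kPa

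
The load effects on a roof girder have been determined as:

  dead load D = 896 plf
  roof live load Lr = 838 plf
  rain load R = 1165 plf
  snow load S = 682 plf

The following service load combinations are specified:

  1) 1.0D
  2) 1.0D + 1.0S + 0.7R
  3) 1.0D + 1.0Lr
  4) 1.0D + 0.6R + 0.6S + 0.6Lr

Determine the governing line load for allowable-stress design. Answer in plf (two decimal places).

2507.00 plf

1) 1.0(896) = 896.00
2) 1.0(896) + 1.0(682) + 0.7(1165) = 896.00 + 682.00 + 815.50 = 2393.50
3) 1.0(896) + 1.0(838) = 896.00 + 838.00 = 1734.00
4) 1.0(896) + 0.6(1165) + 0.6(682) + 0.6(838) = 896.00 + 699.00 + 409.20 + 502.80 = 2507.00
Combination 4 governs: w = 2507.00 plf.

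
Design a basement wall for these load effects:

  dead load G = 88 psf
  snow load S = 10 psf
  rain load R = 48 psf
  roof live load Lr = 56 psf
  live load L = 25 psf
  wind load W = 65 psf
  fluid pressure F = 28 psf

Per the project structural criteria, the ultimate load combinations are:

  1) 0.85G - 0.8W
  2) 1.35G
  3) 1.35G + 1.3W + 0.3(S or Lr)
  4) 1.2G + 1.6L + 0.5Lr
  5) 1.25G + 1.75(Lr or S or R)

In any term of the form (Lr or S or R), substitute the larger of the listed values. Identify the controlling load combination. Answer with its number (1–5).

(S or Lr) → Lr = 56 psf; (Lr or S or R) → Lr = 56 psf.
1) 0.85(88) - 0.8(65) = 22.80
2) 1.35(88) = 118.80
3) 1.35(88) + 1.3(65) + 0.3(56) = 220.10
4) 1.2(88) + 1.6(25) + 0.5(56) = 173.60
5) 1.25(88) + 1.75(56) = 208.00
The largest value is 220.10 psf from combination 3.

Combination 3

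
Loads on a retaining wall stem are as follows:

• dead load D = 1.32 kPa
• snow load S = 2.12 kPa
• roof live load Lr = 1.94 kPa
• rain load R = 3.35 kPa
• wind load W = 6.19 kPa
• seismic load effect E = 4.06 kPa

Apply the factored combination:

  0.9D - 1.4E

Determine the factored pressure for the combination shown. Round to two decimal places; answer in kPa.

-4.50 kPa

0.9(1.32) - 1.4(4.06) = -4.50
p_u = -4.50 kPa.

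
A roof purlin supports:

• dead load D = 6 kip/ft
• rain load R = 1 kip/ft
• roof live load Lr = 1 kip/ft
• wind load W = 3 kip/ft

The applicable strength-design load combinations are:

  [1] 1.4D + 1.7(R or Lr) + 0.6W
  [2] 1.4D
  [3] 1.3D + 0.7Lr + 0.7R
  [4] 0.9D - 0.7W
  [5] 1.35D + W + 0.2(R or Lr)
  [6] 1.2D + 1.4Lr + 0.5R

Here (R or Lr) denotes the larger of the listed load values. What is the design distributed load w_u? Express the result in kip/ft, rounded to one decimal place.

11.9 kip/ft

(R or Lr) → R = 1 kip/ft.
[1] 1.4(6) + 1.7(1) + 0.6(3) = 8.4 + 1.7 + 1.8 = 11.9
[2] 1.4(6) = 8.4
[3] 1.3(6) + 0.7(1) + 0.7(1) = 7.8 + 0.7 + 0.7 = 9.2
[4] 0.9(6) - 0.7(3) = 5.4 - 2.1 = 3.3
[5] 1.35(6) + 1.0(3) + 0.2(1) = 8.1 + 3.0 + 0.2 = 11.3
[6] 1.2(6) + 1.4(1) + 0.5(1) = 7.2 + 1.4 + 0.5 = 9.1
Maximum is from combination 1.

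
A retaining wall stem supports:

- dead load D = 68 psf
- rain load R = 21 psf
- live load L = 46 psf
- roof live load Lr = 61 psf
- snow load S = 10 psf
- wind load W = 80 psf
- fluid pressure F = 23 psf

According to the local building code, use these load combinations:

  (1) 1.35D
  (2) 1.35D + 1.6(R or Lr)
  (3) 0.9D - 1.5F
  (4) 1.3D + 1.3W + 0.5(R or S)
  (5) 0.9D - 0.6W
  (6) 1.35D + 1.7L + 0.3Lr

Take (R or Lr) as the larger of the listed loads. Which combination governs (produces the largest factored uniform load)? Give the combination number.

Combination 4

(R or Lr) → Lr = 61 psf; (R or S) → R = 21 psf.
(1) 1.35(68) = 91.80
(2) 1.35(68) + 1.6(61) = 189.40
(3) 0.9(68) - 1.5(23) = 26.70
(4) 1.3(68) + 1.3(80) + 0.5(21) = 202.90
(5) 0.9(68) - 0.6(80) = 13.20
(6) 1.35(68) + 1.7(46) + 0.3(61) = 188.30
The largest value is 202.90 psf from combination 4.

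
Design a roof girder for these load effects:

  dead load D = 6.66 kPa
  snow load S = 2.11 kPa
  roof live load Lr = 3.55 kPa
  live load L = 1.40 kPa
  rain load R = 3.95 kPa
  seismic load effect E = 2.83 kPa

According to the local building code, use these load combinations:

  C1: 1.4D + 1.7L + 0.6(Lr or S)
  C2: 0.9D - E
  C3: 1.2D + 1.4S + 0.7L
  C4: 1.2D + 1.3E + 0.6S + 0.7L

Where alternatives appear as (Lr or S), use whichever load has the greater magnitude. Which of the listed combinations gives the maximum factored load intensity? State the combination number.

(Lr or S) → Lr = 3.55 kPa.
C1: 1.4(6.66) + 1.7(1.40) + 0.6(3.55) = 9.32 + 2.38 + 2.13 = 13.83
C2: 0.9(6.66) - 1.0(2.83) = 5.99 - 2.83 = 3.16
C3: 1.2(6.66) + 1.4(2.11) + 0.7(1.40) = 11.93
C4: 1.2(6.66) + 1.3(2.83) + 0.6(2.11) + 0.7(1.40) = 7.99 + 3.68 + 1.27 + 0.98 = 13.92
The largest value is 13.92 kPa from combination 4.

Combination 4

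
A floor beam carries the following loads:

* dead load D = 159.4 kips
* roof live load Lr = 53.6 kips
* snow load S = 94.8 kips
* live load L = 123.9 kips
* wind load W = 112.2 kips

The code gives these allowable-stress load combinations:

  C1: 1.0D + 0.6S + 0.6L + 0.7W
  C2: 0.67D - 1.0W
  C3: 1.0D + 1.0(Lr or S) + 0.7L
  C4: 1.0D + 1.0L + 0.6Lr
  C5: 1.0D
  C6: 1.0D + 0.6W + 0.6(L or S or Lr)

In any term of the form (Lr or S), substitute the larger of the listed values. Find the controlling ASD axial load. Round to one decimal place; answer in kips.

(Lr or S) → S = 94.8 kips; (L or S or Lr) → L = 123.9 kips.
C1: 1.0(159.4) + 0.6(94.8) + 0.6(123.9) + 0.7(112.2) = 369.2
C2: 0.67(159.4) - 1.0(112.2) = 106.8 - 112.2 = -5.4
C3: 1.0(159.4) + 1.0(94.8) + 0.7(123.9) = 159.4 + 94.8 + 86.7 = 340.9
C4: 1.0(159.4) + 1.0(123.9) + 0.6(53.6) = 159.4 + 123.9 + 32.2 = 315.5
C5: 1.0(159.4) = 159.4
C6: 1.0(159.4) + 0.6(112.2) + 0.6(123.9) = 301.1
The controlling combination is 1, giving 369.2 kips.

369.2 kips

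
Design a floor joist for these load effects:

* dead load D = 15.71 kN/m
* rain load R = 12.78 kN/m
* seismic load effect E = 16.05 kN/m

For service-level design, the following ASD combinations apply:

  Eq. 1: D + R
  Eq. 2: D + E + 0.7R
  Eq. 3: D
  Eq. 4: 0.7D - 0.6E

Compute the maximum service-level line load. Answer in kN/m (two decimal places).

Eq. 1: 1.0(15.71) + 1.0(12.78) = 28.49
Eq. 2: 1.0(15.71) + 1.0(16.05) + 0.7(12.78) = 40.71
Eq. 3: 1.0(15.71) = 15.71
Eq. 4: 0.7(15.71) - 0.6(16.05) = 1.37
Maximum is from combination 2.

40.71 kN/m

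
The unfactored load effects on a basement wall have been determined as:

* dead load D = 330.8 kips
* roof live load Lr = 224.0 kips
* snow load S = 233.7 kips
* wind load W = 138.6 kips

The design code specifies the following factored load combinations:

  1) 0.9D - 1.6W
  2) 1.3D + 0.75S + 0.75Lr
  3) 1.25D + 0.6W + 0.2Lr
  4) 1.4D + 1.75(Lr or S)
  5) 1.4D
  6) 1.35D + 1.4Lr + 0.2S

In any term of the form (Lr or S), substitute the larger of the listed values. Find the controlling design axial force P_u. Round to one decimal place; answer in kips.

(Lr or S) → S = 233.7 kips.
1) 0.9(330.8) - 1.6(138.6) = 76.0
2) 1.3(330.8) + 0.75(233.7) + 0.75(224.0) = 430.0 + 175.3 + 168.0 = 773.3
3) 1.25(330.8) + 0.6(138.6) + 0.2(224.0) = 413.5 + 83.2 + 44.8 = 541.5
4) 1.4(330.8) + 1.75(233.7) = 463.1 + 409.0 = 872.1
5) 1.4(330.8) = 463.1
6) 1.35(330.8) + 1.4(224.0) + 0.2(233.7) = 446.6 + 313.6 + 46.7 = 806.9
Combination 4 governs: P_u = 872.1 kips.

872.1 kips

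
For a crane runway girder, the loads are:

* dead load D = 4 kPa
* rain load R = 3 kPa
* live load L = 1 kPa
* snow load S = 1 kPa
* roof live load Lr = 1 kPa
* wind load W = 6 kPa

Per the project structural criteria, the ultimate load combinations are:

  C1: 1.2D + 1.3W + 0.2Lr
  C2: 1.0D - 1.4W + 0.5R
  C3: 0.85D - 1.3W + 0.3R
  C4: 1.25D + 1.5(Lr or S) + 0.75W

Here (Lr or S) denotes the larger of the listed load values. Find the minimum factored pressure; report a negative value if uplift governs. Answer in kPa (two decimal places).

(Lr or S) → Lr = 1 kPa.
C1: 1.2(4) + 1.3(6) + 0.2(1) = 4.80 + 7.80 + 0.20 = 12.80
C2: 1.0(4) - 1.4(6) + 0.5(3) = 4.00 - 8.40 + 1.50 = -2.90
C3: 0.85(4) - 1.3(6) + 0.3(3) = 3.40 - 7.80 + 0.90 = -3.50
C4: 1.25(4) + 1.5(1) + 0.75(6) = 5.00 + 1.50 + 4.50 = 11.00
Combination 3 gives the minimum: -3.50 kPa.

-3.50 kPa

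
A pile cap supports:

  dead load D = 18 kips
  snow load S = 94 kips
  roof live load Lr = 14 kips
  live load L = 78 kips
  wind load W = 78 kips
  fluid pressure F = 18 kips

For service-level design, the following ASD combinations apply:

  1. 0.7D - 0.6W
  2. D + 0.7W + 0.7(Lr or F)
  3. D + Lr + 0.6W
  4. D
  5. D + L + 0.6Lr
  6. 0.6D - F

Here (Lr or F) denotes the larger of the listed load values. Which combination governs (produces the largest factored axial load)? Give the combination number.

(Lr or F) → F = 18 kips.
1. 0.7(18) - 0.6(78) = 12.60 - 46.80 = -34.20
2. 1.0(18) + 0.7(78) + 0.7(18) = 18.00 + 54.60 + 12.60 = 85.20
3. 1.0(18) + 1.0(14) + 0.6(78) = 18.00 + 14.00 + 46.80 = 78.80
4. 1.0(18) = 18.00
5. 1.0(18) + 1.0(78) + 0.6(14) = 18.00 + 78.00 + 8.40 = 104.40
6. 0.6(18) - 1.0(18) = 10.80 - 18.00 = -7.20
The largest value is 104.40 kips from combination 5.

Combination 5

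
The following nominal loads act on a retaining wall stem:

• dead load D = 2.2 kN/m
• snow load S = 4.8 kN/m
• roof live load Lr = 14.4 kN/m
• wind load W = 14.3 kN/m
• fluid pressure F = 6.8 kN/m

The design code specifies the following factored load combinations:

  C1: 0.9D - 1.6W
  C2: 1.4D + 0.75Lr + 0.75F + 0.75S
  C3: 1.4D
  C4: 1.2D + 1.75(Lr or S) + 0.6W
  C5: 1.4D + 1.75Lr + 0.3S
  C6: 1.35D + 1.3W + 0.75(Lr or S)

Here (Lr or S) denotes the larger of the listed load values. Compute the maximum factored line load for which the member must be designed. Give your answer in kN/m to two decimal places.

(Lr or S) → Lr = 14.4 kN/m.
C1: 0.9(2.2) - 1.6(14.3) = 1.98 - 22.88 = -20.90
C2: 1.4(2.2) + 0.75(14.4) + 0.75(6.8) + 0.75(4.8) = 3.08 + 10.80 + 5.10 + 3.60 = 22.58
C3: 1.4(2.2) = 3.08
C4: 1.2(2.2) + 1.75(14.4) + 0.6(14.3) = 2.64 + 25.20 + 8.58 = 36.42
C5: 1.4(2.2) + 1.75(14.4) + 0.3(4.8) = 3.08 + 25.20 + 1.44 = 29.72
C6: 1.35(2.2) + 1.3(14.3) + 0.75(14.4) = 2.97 + 18.59 + 10.80 = 32.36
Combination 4 governs: w_u = 36.42 kN/m.

36.42 kN/m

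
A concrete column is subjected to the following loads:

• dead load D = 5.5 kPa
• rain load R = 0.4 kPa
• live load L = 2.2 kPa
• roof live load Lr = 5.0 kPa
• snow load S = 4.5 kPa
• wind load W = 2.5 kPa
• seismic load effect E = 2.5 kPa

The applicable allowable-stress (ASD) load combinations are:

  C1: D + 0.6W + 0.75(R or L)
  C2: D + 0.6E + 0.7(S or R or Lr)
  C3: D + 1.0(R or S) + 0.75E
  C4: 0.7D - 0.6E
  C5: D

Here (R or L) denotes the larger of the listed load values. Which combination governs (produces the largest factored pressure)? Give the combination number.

Combination 3

(R or L) → L = 2.2 kPa; (S or R or Lr) → Lr = 5.0 kPa; (R or S) → S = 4.5 kPa.
C1: 1.0(5.5) + 0.6(2.5) + 0.75(2.2) = 5.50 + 1.50 + 1.65 = 8.65
C2: 1.0(5.5) + 0.6(2.5) + 0.7(5.0) = 5.50 + 1.50 + 3.50 = 10.50
C3: 1.0(5.5) + 1.0(4.5) + 0.75(2.5) = 5.50 + 4.50 + 1.88 = 11.88
C4: 0.7(5.5) - 0.6(2.5) = 3.85 - 1.50 = 2.35
C5: 1.0(5.5) = 5.50
The largest value is 11.88 kPa from combination 3.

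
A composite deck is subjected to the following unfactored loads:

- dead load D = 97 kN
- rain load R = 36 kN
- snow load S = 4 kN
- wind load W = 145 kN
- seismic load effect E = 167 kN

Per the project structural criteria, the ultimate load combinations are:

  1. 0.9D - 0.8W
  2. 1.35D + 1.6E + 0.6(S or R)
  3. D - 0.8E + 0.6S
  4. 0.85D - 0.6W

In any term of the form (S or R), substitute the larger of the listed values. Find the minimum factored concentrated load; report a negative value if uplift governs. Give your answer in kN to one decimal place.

(S or R) → R = 36 kN.
1. 0.9(97) - 0.8(145) = -28.7
2. 1.35(97) + 1.6(167) + 0.6(36) = 419.8
3. 1.0(97) - 0.8(167) + 0.6(4) = -34.2
4. 0.85(97) - 0.6(145) = -4.6
Combination 3 gives the minimum: -34.2 kN.

-34.2 kN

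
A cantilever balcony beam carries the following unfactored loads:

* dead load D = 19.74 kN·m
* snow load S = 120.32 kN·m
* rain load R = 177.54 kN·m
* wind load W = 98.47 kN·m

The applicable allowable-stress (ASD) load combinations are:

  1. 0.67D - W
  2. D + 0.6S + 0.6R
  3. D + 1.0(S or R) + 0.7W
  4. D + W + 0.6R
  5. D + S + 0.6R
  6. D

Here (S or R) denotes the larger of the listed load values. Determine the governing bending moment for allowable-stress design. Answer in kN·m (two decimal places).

(S or R) → R = 177.54 kN·m.
1. 0.67(19.74) - 1.0(98.47) = 13.23 - 98.47 = -85.24
2. 1.0(19.74) + 0.6(120.32) + 0.6(177.54) = 198.46
3. 1.0(19.74) + 1.0(177.54) + 0.7(98.47) = 19.74 + 177.54 + 68.93 = 266.21
4. 1.0(19.74) + 1.0(98.47) + 0.6(177.54) = 19.74 + 98.47 + 106.52 = 224.73
5. 1.0(19.74) + 1.0(120.32) + 0.6(177.54) = 19.74 + 120.32 + 106.52 = 246.58
6. 1.0(19.74) = 19.74
The controlling combination is 3, giving 266.21 kN·m.

266.21 kN·m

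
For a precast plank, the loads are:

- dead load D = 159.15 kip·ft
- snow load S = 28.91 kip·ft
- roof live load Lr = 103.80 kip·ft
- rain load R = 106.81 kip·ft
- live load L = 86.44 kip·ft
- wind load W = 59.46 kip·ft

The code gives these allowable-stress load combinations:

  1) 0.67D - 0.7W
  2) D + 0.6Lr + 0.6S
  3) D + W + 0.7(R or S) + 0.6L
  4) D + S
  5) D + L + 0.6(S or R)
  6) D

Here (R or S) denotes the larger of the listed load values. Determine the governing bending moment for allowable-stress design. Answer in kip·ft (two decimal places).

(R or S) → R = 106.81 kip·ft; (S or R) → R = 106.81 kip·ft.
1) 0.67(159.15) - 0.7(59.46) = 65.01
2) 1.0(159.15) + 0.6(103.80) + 0.6(28.91) = 238.78
3) 1.0(159.15) + 1.0(59.46) + 0.7(106.81) + 0.6(86.44) = 345.24
4) 1.0(159.15) + 1.0(28.91) = 188.06
5) 1.0(159.15) + 1.0(86.44) + 0.6(106.81) = 309.68
6) 1.0(159.15) = 159.15
Maximum is from combination 3.

345.24 kip·ft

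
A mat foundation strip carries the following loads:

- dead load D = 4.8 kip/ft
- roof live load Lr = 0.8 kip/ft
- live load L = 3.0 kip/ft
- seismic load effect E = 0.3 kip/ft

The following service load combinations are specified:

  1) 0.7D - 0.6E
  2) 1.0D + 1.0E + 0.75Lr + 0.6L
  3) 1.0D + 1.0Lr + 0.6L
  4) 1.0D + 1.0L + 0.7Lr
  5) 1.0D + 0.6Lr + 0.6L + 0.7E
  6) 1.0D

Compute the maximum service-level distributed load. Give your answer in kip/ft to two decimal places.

8.36 kip/ft

1) 0.7(4.8) - 0.6(0.3) = 3.36 - 0.18 = 3.18
2) 1.0(4.8) + 1.0(0.3) + 0.75(0.8) + 0.6(3.0) = 4.80 + 0.30 + 0.60 + 1.80 = 7.50
3) 1.0(4.8) + 1.0(0.8) + 0.6(3.0) = 4.80 + 0.80 + 1.80 = 7.40
4) 1.0(4.8) + 1.0(3.0) + 0.7(0.8) = 4.80 + 3.00 + 0.56 = 8.36
5) 1.0(4.8) + 0.6(0.8) + 0.6(3.0) + 0.7(0.3) = 4.80 + 0.48 + 1.80 + 0.21 = 7.29
6) 1.0(4.8) = 4.80
Maximum is from combination 4.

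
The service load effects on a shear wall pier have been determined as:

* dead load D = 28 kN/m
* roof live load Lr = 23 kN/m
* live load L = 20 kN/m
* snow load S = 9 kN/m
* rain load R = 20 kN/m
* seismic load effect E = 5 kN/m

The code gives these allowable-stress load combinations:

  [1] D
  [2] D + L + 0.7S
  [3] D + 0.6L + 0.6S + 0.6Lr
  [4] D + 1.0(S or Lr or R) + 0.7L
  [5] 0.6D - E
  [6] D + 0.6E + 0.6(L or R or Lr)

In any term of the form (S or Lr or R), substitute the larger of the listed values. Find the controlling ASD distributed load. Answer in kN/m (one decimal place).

(S or Lr or R) → Lr = 23 kN/m; (L or R or Lr) → Lr = 23 kN/m.
[1] 1.0(28) = 28.0
[2] 1.0(28) + 1.0(20) + 0.7(9) = 54.3
[3] 1.0(28) + 0.6(20) + 0.6(9) + 0.6(23) = 59.2
[4] 1.0(28) + 1.0(23) + 0.7(20) = 65.0
[5] 0.6(28) - 1.0(5) = 11.8
[6] 1.0(28) + 0.6(5) + 0.6(23) = 44.8
Combination 4 governs: w = 65.0 kN/m.

65.0 kN/m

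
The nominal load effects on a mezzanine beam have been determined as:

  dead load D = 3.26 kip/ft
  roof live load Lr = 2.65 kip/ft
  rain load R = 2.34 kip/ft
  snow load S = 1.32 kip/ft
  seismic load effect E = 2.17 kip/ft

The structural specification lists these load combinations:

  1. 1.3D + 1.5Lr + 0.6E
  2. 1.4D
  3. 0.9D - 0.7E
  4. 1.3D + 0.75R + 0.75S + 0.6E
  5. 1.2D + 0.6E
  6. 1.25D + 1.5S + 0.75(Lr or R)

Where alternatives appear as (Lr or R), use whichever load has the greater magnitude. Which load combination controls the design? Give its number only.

Combination 1

(Lr or R) → Lr = 2.65 kip/ft.
1. 1.3(3.26) + 1.5(2.65) + 0.6(2.17) = 9.52
2. 1.4(3.26) = 4.56
3. 0.9(3.26) - 0.7(2.17) = 1.42
4. 1.3(3.26) + 0.75(2.34) + 0.75(1.32) + 0.6(2.17) = 8.29
5. 1.2(3.26) + 0.6(2.17) = 5.21
6. 1.25(3.26) + 1.5(1.32) + 0.75(2.65) = 8.04
The largest value is 9.52 kip/ft from combination 1.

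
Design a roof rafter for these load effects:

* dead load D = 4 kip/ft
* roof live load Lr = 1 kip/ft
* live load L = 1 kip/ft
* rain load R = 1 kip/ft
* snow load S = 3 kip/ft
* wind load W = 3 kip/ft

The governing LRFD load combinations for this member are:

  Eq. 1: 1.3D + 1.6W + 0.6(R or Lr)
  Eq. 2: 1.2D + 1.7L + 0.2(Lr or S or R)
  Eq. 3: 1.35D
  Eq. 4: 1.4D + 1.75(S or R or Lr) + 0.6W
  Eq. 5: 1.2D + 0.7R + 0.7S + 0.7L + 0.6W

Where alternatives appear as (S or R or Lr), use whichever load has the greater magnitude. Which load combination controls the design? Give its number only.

(R or Lr) → R = 1 kip/ft; (Lr or S or R) → S = 3 kip/ft; (S or R or Lr) → S = 3 kip/ft.
Eq. 1: 1.3(4) + 1.6(3) + 0.6(1) = 5.20 + 4.80 + 0.60 = 10.60
Eq. 2: 1.2(4) + 1.7(1) + 0.2(3) = 4.80 + 1.70 + 0.60 = 7.10
Eq. 3: 1.35(4) = 5.40
Eq. 4: 1.4(4) + 1.75(3) + 0.6(3) = 5.60 + 5.25 + 1.80 = 12.65
Eq. 5: 1.2(4) + 0.7(1) + 0.7(3) + 0.7(1) + 0.6(3) = 4.80 + 0.70 + 2.10 + 0.70 + 1.80 = 10.10
The largest value is 12.65 kip/ft from combination 4.

Combination 4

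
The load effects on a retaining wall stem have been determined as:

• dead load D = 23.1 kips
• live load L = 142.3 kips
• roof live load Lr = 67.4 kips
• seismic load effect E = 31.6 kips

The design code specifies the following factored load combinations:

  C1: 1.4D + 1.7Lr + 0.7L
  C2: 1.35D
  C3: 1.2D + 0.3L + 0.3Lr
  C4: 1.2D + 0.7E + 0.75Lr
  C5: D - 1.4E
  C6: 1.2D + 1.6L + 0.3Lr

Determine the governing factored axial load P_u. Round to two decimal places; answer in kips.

275.62 kips

C1: 1.4(23.1) + 1.7(67.4) + 0.7(142.3) = 32.34 + 114.58 + 99.61 = 246.53
C2: 1.35(23.1) = 31.19
C3: 1.2(23.1) + 0.3(142.3) + 0.3(67.4) = 27.72 + 42.69 + 20.22 = 90.63
C4: 1.2(23.1) + 0.7(31.6) + 0.75(67.4) = 27.72 + 22.12 + 50.55 = 100.39
C5: 1.0(23.1) - 1.4(31.6) = 23.10 - 44.24 = -21.14
C6: 1.2(23.1) + 1.6(142.3) + 0.3(67.4) = 27.72 + 227.68 + 20.22 = 275.62
Combination 6 governs: P_u = 275.62 kips.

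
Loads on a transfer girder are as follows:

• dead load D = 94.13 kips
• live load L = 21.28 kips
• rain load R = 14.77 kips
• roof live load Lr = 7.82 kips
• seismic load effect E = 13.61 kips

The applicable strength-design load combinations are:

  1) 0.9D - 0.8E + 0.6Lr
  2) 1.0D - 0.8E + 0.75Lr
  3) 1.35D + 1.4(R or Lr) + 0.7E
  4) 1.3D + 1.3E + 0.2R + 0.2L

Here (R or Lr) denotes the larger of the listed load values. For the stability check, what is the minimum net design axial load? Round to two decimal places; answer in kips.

78.52 kips

(R or Lr) → R = 14.77 kips.
1) 0.9(94.13) - 0.8(13.61) + 0.6(7.82) = 84.72 - 10.89 + 4.69 = 78.52
2) 1.0(94.13) - 0.8(13.61) + 0.75(7.82) = 94.13 - 10.89 + 5.87 = 89.11
3) 1.35(94.13) + 1.4(14.77) + 0.7(13.61) = 157.28
4) 1.3(94.13) + 1.3(13.61) + 0.2(14.77) + 0.2(21.28) = 122.37 + 17.69 + 2.95 + 4.26 = 147.27
Combination 1 gives the minimum: 78.52 kips.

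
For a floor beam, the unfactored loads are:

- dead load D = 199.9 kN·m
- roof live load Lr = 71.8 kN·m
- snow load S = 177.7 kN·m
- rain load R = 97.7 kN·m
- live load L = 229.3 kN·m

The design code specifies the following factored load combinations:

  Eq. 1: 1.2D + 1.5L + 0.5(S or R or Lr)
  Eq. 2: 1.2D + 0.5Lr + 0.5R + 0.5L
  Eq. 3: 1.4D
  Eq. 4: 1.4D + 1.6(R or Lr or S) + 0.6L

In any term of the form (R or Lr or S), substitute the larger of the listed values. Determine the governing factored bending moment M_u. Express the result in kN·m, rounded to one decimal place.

(S or R or Lr) → S = 177.7 kN·m; (R or Lr or S) → S = 177.7 kN·m.
Eq. 1: 1.2(199.9) + 1.5(229.3) + 0.5(177.7) = 672.7
Eq. 2: 1.2(199.9) + 0.5(71.8) + 0.5(97.7) + 0.5(229.3) = 439.3
Eq. 3: 1.4(199.9) = 279.9
Eq. 4: 1.4(199.9) + 1.6(177.7) + 0.6(229.3) = 701.8
Combination 4 governs: M_u = 701.8 kN·m.

701.8 kN·m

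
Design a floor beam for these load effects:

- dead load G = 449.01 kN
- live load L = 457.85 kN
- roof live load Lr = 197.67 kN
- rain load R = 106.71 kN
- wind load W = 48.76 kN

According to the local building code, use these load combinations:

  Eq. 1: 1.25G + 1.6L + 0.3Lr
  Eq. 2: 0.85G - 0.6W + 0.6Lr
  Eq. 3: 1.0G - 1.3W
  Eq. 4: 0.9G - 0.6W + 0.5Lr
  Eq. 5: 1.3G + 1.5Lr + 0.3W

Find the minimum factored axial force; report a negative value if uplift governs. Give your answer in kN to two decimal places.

Eq. 1: 1.25(449.01) + 1.6(457.85) + 0.3(197.67) = 561.26 + 732.56 + 59.30 = 1353.12
Eq. 2: 0.85(449.01) - 0.6(48.76) + 0.6(197.67) = 381.66 - 29.26 + 118.60 = 471.00
Eq. 3: 1.0(449.01) - 1.3(48.76) = 449.01 - 63.39 = 385.62
Eq. 4: 0.9(449.01) - 0.6(48.76) + 0.5(197.67) = 404.11 - 29.26 + 98.84 = 473.69
Eq. 5: 1.3(449.01) + 1.5(197.67) + 0.3(48.76) = 583.71 + 296.51 + 14.63 = 894.85
Combination 3 gives the minimum: 385.62 kN.

385.62 kN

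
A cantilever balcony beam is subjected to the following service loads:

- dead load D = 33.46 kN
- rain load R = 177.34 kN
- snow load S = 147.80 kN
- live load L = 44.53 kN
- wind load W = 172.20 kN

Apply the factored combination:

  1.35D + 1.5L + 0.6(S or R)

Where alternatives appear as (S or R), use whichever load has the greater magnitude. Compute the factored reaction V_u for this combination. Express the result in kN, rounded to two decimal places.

218.37 kN

(S or R) → R = 177.34 kN.
1.35(33.46) + 1.5(44.53) + 0.6(177.34) = 45.17 + 66.80 + 106.40 = 218.37
V_u = 218.37 kN.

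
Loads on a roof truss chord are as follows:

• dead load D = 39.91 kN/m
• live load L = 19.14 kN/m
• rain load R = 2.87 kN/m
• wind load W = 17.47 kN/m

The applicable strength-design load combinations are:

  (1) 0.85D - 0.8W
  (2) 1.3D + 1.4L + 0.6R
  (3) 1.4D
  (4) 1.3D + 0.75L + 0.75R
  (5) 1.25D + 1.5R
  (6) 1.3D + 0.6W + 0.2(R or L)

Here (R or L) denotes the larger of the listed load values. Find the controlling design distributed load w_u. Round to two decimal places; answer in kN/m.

80.40 kN/m

(R or L) → L = 19.14 kN/m.
(1) 0.85(39.91) - 0.8(17.47) = 19.95
(2) 1.3(39.91) + 1.4(19.14) + 0.6(2.87) = 80.40
(3) 1.4(39.91) = 55.87
(4) 1.3(39.91) + 0.75(19.14) + 0.75(2.87) = 68.39
(5) 1.25(39.91) + 1.5(2.87) = 54.19
(6) 1.3(39.91) + 0.6(17.47) + 0.2(19.14) = 66.19
Combination 2 governs: w_u = 80.40 kN/m.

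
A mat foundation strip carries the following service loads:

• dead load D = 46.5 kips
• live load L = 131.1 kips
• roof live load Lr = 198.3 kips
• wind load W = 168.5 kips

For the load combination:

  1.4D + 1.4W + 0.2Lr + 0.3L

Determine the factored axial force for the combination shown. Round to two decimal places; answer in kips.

1.4(46.5) + 1.4(168.5) + 0.2(198.3) + 0.3(131.1) = 65.10 + 235.90 + 39.66 + 39.33 = 379.99
P_u = 379.99 kips.

379.99 kips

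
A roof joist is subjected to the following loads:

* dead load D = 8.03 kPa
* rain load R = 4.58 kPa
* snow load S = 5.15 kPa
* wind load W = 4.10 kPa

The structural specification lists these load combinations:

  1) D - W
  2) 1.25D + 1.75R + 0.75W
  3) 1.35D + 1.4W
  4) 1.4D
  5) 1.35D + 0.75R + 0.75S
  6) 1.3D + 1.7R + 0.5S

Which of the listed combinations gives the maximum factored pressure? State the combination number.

Combination 2

1) 1.0(8.03) - 1.0(4.10) = 8.03 - 4.10 = 3.93
2) 1.25(8.03) + 1.75(4.58) + 0.75(4.10) = 21.13
3) 1.35(8.03) + 1.4(4.10) = 10.84 + 5.74 = 16.58
4) 1.4(8.03) = 11.24
5) 1.35(8.03) + 0.75(4.58) + 0.75(5.15) = 10.84 + 3.44 + 3.86 = 18.14
6) 1.3(8.03) + 1.7(4.58) + 0.5(5.15) = 20.80
The largest value is 21.13 kPa from combination 2.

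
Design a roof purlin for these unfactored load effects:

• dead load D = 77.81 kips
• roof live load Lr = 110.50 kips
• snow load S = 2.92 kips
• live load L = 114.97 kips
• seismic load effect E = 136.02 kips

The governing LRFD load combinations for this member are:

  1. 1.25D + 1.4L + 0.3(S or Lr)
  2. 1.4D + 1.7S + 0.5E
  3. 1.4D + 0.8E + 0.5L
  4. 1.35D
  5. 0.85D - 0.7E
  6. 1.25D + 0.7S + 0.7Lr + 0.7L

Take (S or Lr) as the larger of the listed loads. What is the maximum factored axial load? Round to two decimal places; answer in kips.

(S or Lr) → Lr = 110.50 kips.
1. 1.25(77.81) + 1.4(114.97) + 0.3(110.50) = 97.26 + 160.96 + 33.15 = 291.37
2. 1.4(77.81) + 1.7(2.92) + 0.5(136.02) = 181.91
3. 1.4(77.81) + 0.8(136.02) + 0.5(114.97) = 108.93 + 108.82 + 57.49 = 275.24
4. 1.35(77.81) = 105.04
5. 0.85(77.81) - 0.7(136.02) = -29.08
6. 1.25(77.81) + 0.7(2.92) + 0.7(110.50) + 0.7(114.97) = 257.14
Combination 1 governs: P_u = 291.37 kips.

291.37 kips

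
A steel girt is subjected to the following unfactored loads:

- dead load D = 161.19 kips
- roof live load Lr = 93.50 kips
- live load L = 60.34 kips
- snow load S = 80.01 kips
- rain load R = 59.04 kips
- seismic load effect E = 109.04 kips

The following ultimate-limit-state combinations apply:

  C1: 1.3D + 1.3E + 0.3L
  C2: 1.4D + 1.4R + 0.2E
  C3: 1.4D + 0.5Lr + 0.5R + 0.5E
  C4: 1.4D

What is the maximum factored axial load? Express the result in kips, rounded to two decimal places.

C1: 1.3(161.19) + 1.3(109.04) + 0.3(60.34) = 209.55 + 141.75 + 18.10 = 369.40
C2: 1.4(161.19) + 1.4(59.04) + 0.2(109.04) = 330.13
C3: 1.4(161.19) + 0.5(93.50) + 0.5(59.04) + 0.5(109.04) = 225.67 + 46.75 + 29.52 + 54.52 = 356.46
C4: 1.4(161.19) = 225.67
The controlling combination is 1, giving 369.40 kips.

369.40 kips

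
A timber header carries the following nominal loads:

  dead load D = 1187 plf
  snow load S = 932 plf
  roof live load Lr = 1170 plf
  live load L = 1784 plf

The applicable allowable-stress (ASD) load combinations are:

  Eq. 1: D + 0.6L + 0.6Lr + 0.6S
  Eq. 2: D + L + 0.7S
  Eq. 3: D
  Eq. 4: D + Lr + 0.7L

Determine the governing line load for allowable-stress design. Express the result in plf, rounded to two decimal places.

3623.40 plf

Eq. 1: 1.0(1187) + 0.6(1784) + 0.6(1170) + 0.6(932) = 1187.00 + 1070.40 + 702.00 + 559.20 = 3518.60
Eq. 2: 1.0(1187) + 1.0(1784) + 0.7(932) = 1187.00 + 1784.00 + 652.40 = 3623.40
Eq. 3: 1.0(1187) = 1187.00
Eq. 4: 1.0(1187) + 1.0(1170) + 0.7(1784) = 1187.00 + 1170.00 + 1248.80 = 3605.80
Combination 2 governs: w = 3623.40 plf.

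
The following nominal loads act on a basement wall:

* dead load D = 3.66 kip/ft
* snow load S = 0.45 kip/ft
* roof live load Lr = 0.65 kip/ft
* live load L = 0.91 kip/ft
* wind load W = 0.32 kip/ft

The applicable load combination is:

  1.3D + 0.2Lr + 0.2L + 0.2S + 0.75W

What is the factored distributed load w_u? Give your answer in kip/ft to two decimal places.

1.3(3.66) + 0.2(0.65) + 0.2(0.91) + 0.2(0.45) + 0.75(0.32) = 4.76 + 0.13 + 0.18 + 0.09 + 0.24 = 5.40
w_u = 5.40 kip/ft.

5.40 kip/ft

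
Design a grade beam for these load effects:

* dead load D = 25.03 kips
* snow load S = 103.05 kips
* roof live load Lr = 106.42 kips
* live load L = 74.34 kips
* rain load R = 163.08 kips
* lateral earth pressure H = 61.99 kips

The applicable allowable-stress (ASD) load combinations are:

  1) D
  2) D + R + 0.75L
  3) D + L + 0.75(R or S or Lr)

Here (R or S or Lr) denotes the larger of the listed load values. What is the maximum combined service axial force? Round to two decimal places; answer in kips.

243.87 kips

(R or S or Lr) → R = 163.08 kips.
1) 1.0(25.03) = 25.03
2) 1.0(25.03) + 1.0(163.08) + 0.75(74.34) = 243.87
3) 1.0(25.03) + 1.0(74.34) + 0.75(163.08) = 221.68
Maximum is from combination 2.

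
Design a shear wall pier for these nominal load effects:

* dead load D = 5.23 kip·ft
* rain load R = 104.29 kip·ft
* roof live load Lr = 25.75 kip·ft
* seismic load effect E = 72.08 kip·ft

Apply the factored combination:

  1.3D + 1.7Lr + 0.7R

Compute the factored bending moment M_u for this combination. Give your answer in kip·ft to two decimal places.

1.3(5.23) + 1.7(25.75) + 0.7(104.29) = 6.80 + 43.78 + 73.00 = 123.58
M_u = 123.58 kip·ft.

123.58 kip·ft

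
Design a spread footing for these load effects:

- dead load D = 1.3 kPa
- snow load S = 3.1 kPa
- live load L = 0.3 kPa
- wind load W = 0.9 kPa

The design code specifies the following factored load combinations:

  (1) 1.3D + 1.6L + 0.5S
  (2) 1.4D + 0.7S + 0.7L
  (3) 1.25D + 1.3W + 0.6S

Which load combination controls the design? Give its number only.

(1) 1.3(1.3) + 1.6(0.3) + 0.5(3.1) = 3.72
(2) 1.4(1.3) + 0.7(3.1) + 0.7(0.3) = 4.20
(3) 1.25(1.3) + 1.3(0.9) + 0.6(3.1) = 4.66
The largest value is 4.66 kPa from combination 3.

Combination 3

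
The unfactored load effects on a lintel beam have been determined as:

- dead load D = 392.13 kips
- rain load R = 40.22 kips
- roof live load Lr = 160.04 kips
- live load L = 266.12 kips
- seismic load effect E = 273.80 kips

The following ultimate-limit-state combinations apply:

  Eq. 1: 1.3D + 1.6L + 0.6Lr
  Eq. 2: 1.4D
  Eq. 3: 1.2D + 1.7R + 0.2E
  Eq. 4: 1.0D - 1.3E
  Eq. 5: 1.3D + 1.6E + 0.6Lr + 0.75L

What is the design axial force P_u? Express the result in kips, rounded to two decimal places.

1243.46 kips

Eq. 1: 1.3(392.13) + 1.6(266.12) + 0.6(160.04) = 1031.59
Eq. 2: 1.4(392.13) = 548.98
Eq. 3: 1.2(392.13) + 1.7(40.22) + 0.2(273.80) = 470.56 + 68.37 + 54.76 = 593.69
Eq. 4: 1.0(392.13) - 1.3(273.80) = 392.13 - 355.94 = 36.19
Eq. 5: 1.3(392.13) + 1.6(273.80) + 0.6(160.04) + 0.75(266.12) = 509.77 + 438.08 + 96.02 + 199.59 = 1243.46
Combination 5 governs: P_u = 1243.46 kips.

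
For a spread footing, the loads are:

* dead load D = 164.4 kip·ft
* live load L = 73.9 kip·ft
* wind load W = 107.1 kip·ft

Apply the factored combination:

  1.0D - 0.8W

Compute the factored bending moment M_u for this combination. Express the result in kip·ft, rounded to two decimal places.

78.72 kip·ft

1.0(164.4) - 0.8(107.1) = 164.40 - 85.68 = 78.72
M_u = 78.72 kip·ft.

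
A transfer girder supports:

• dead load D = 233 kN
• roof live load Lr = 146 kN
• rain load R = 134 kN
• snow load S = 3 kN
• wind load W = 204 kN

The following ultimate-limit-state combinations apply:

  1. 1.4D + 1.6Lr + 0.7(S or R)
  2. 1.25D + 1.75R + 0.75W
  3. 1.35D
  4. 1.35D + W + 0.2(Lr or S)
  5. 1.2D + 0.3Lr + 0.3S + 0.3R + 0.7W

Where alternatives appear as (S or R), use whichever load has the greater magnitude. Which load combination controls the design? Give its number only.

Combination 2

(S or R) → R = 134 kN; (Lr or S) → Lr = 146 kN.
1. 1.4(233) + 1.6(146) + 0.7(134) = 653.60
2. 1.25(233) + 1.75(134) + 0.75(204) = 678.75
3. 1.35(233) = 314.55
4. 1.35(233) + 1.0(204) + 0.2(146) = 547.75
5. 1.2(233) + 0.3(146) + 0.3(3) + 0.3(134) + 0.7(204) = 507.30
The largest value is 678.75 kN from combination 2.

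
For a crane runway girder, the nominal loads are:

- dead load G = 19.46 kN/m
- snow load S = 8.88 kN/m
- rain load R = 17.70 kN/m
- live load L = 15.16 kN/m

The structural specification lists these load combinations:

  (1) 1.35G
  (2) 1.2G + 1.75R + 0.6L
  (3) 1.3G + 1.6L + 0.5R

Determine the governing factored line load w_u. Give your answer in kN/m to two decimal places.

63.42 kN/m

(1) 1.35(19.46) = 26.27
(2) 1.2(19.46) + 1.75(17.70) + 0.6(15.16) = 63.42
(3) 1.3(19.46) + 1.6(15.16) + 0.5(17.70) = 58.40
The controlling combination is 2, giving 63.42 kN/m.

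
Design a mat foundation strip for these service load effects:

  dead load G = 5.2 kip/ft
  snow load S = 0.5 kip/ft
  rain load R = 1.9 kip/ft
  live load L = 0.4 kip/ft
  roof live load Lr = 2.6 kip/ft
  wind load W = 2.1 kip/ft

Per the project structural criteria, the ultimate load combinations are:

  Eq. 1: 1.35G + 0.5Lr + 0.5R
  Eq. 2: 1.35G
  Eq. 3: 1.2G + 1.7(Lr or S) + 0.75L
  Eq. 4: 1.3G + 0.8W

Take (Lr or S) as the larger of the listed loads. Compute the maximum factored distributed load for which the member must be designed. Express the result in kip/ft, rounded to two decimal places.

(Lr or S) → Lr = 2.6 kip/ft.
Eq. 1: 1.35(5.2) + 0.5(2.6) + 0.5(1.9) = 7.02 + 1.30 + 0.95 = 9.27
Eq. 2: 1.35(5.2) = 7.02
Eq. 3: 1.2(5.2) + 1.7(2.6) + 0.75(0.4) = 6.24 + 4.42 + 0.30 = 10.96
Eq. 4: 1.3(5.2) + 0.8(2.1) = 6.76 + 1.68 = 8.44
Combination 3 governs: w_u = 10.96 kip/ft.

10.96 kip/ft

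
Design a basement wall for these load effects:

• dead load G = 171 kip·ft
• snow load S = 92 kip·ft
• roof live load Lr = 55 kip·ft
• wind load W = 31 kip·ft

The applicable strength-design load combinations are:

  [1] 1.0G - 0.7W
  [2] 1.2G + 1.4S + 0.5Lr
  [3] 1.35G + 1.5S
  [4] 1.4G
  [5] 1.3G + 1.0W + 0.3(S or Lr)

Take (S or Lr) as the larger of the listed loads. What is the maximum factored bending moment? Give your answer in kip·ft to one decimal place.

368.9 kip·ft

(S or Lr) → S = 92 kip·ft.
[1] 1.0(171) - 0.7(31) = 171.0 - 21.7 = 149.3
[2] 1.2(171) + 1.4(92) + 0.5(55) = 205.2 + 128.8 + 27.5 = 361.5
[3] 1.35(171) + 1.5(92) = 230.9 + 138.0 = 368.9
[4] 1.4(171) = 239.4
[5] 1.3(171) + 1.0(31) + 0.3(92) = 222.3 + 31.0 + 27.6 = 280.9
Combination 3 governs: M_u = 368.9 kip·ft.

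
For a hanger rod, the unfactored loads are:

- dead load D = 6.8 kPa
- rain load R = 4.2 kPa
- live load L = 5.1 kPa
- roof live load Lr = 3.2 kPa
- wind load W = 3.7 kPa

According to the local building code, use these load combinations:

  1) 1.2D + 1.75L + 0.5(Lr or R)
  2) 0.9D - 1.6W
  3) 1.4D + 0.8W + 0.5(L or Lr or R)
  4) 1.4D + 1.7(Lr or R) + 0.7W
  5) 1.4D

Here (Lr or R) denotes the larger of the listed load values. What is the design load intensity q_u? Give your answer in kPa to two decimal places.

(Lr or R) → R = 4.2 kPa; (L or Lr or R) → L = 5.1 kPa.
1) 1.2(6.8) + 1.75(5.1) + 0.5(4.2) = 8.16 + 8.93 + 2.10 = 19.19
2) 0.9(6.8) - 1.6(3.7) = 6.12 - 5.92 = 0.20
3) 1.4(6.8) + 0.8(3.7) + 0.5(5.1) = 9.52 + 2.96 + 2.55 = 15.03
4) 1.4(6.8) + 1.7(4.2) + 0.7(3.7) = 9.52 + 7.14 + 2.59 = 19.25
5) 1.4(6.8) = 9.52
Maximum is from combination 4.

19.25 kPa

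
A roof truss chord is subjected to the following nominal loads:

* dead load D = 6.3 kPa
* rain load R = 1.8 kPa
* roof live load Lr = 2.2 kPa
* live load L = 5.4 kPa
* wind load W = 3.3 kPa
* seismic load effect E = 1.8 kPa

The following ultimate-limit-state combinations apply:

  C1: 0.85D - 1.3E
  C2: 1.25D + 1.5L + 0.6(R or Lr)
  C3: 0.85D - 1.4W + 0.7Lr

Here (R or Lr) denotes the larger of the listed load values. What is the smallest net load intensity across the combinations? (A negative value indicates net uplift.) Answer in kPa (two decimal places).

(R or Lr) → Lr = 2.2 kPa.
C1: 0.85(6.3) - 1.3(1.8) = 3.02
C2: 1.25(6.3) + 1.5(5.4) + 0.6(2.2) = 17.30
C3: 0.85(6.3) - 1.4(3.3) + 0.7(2.2) = 2.28
Combination 3 gives the minimum: 2.28 kPa.

2.28 kPa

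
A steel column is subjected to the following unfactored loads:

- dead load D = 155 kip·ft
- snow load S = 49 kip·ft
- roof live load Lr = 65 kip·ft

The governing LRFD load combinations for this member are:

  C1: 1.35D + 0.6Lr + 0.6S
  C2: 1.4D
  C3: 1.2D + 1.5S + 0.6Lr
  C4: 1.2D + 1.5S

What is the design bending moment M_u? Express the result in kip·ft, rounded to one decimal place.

298.5 kip·ft

C1: 1.35(155) + 0.6(65) + 0.6(49) = 277.7
C2: 1.4(155) = 217.0
C3: 1.2(155) + 1.5(49) + 0.6(65) = 298.5
C4: 1.2(155) + 1.5(49) = 259.5
Maximum is from combination 3.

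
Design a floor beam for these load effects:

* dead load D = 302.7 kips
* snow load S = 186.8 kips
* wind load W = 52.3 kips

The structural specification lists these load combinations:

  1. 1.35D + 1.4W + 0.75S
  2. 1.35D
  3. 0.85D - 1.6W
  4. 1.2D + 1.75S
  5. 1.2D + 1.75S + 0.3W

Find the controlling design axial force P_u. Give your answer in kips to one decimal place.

1. 1.35(302.7) + 1.4(52.3) + 0.75(186.8) = 622.0
2. 1.35(302.7) = 408.6
3. 0.85(302.7) - 1.6(52.3) = 257.3 - 83.7 = 173.6
4. 1.2(302.7) + 1.75(186.8) = 363.2 + 326.9 = 690.1
5. 1.2(302.7) + 1.75(186.8) + 0.3(52.3) = 363.2 + 326.9 + 15.7 = 705.8
The controlling combination is 5, giving 705.8 kips.

705.8 kips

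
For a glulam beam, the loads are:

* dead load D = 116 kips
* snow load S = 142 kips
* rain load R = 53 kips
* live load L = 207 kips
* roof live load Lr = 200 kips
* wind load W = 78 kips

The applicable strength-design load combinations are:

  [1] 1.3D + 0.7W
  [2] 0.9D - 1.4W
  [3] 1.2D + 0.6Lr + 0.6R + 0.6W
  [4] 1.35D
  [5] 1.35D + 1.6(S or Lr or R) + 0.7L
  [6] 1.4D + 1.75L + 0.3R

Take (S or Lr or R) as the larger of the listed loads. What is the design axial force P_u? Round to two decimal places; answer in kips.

621.50 kips

(S or Lr or R) → Lr = 200 kips.
[1] 1.3(116) + 0.7(78) = 150.80 + 54.60 = 205.40
[2] 0.9(116) - 1.4(78) = 104.40 - 109.20 = -4.80
[3] 1.2(116) + 0.6(200) + 0.6(53) + 0.6(78) = 139.20 + 120.00 + 31.80 + 46.80 = 337.80
[4] 1.35(116) = 156.60
[5] 1.35(116) + 1.6(200) + 0.7(207) = 156.60 + 320.00 + 144.90 = 621.50
[6] 1.4(116) + 1.75(207) + 0.3(53) = 162.40 + 362.25 + 15.90 = 540.55
Maximum is from combination 5.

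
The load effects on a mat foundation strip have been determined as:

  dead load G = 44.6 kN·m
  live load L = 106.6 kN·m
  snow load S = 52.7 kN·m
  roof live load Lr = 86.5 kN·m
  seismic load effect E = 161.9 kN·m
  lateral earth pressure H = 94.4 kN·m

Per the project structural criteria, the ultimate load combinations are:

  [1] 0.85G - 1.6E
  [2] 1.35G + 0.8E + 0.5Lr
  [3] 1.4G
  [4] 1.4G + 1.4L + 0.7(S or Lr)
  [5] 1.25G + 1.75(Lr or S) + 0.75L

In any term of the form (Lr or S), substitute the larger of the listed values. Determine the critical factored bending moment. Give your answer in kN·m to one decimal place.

287.1 kN·m

(S or Lr) → Lr = 86.5 kN·m; (Lr or S) → Lr = 86.5 kN·m.
[1] 0.85(44.6) - 1.6(161.9) = 37.9 - 259.0 = -221.1
[2] 1.35(44.6) + 0.8(161.9) + 0.5(86.5) = 60.2 + 129.5 + 43.3 = 233.0
[3] 1.4(44.6) = 62.4
[4] 1.4(44.6) + 1.4(106.6) + 0.7(86.5) = 62.4 + 149.2 + 60.6 = 272.2
[5] 1.25(44.6) + 1.75(86.5) + 0.75(106.6) = 287.1
Maximum is from combination 5.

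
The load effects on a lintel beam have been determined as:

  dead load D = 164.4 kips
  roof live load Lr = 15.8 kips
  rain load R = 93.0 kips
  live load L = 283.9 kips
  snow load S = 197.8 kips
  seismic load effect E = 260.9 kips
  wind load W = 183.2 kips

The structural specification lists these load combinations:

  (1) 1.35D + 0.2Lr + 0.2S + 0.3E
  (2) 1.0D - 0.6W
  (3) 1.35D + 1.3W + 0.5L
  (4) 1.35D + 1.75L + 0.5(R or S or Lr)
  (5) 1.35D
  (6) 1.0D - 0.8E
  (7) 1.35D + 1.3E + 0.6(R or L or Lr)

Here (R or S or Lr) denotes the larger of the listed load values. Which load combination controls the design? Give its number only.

(R or S or Lr) → S = 197.8 kips; (R or L or Lr) → L = 283.9 kips.
(1) 1.35(164.4) + 0.2(15.8) + 0.2(197.8) + 0.3(260.9) = 342.9
(2) 1.0(164.4) - 0.6(183.2) = 54.5
(3) 1.35(164.4) + 1.3(183.2) + 0.5(283.9) = 602.1
(4) 1.35(164.4) + 1.75(283.9) + 0.5(197.8) = 817.7
(5) 1.35(164.4) = 221.9
(6) 1.0(164.4) - 0.8(260.9) = -44.3
(7) 1.35(164.4) + 1.3(260.9) + 0.6(283.9) = 731.5
The largest value is 817.7 kips from combination 4.

Combination 4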